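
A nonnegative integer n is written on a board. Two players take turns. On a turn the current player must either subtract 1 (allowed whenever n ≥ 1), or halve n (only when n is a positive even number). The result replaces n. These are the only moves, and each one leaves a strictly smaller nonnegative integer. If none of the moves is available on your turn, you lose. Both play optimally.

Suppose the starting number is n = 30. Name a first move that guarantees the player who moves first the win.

Move to 15.

Compute win/loss labels from the base case upward. A position with no move is L. Any other position is W if it can reach an L in one move, else L.
n=0: no move → L
n=1: reaches L-position 0 → W
n=2: only reaches 1(W), which is W → L
n=3: reaches L-position 2 → W
n=4: reaches L-position 2 → W
n=5: only reaches 4(W), which is W → L
n=6: reaches L-position 5 → W
n=7: only reaches 6(W), which is W → L
n=8: reaches L-position 7 → W
n=9: only reaches 8(W), which is W → L
n=10: reaches L-position 5 → W
n=11: only reaches 10(W), which is W → L
n=12: reaches L-position 11 → W
n=13: only reaches 12(W), which is W → L
n=14: reaches L-position 7 → W
n=15: only reaches 14(W), which is W → L
n=16: reaches L-position 15 → W
n=17: only reaches 16(W), which is W → L
n=18: reaches L-position 9 → W
n=19: only reaches 18(W), which is W → L
n=20: reaches L-position 19 → W
n=21: only reaches 20(W), which is W → L
n=22: reaches L-position 11 → W
n=23: only reaches 22(W), which is W → L
n=24: reaches L-position 23 → W
n=25: only reaches 24(W), which is W → L
n=26: reaches L-position 13 → W
n=27: only reaches 26(W), which is W → L
n=28: reaches L-position 27 → W
n=29: only reaches 28(W), which is W → L
n=30: reaches L-position 15 → W
From 30, the L positions reachable in one move are: 15, 29. Any move reaching one of these is winning.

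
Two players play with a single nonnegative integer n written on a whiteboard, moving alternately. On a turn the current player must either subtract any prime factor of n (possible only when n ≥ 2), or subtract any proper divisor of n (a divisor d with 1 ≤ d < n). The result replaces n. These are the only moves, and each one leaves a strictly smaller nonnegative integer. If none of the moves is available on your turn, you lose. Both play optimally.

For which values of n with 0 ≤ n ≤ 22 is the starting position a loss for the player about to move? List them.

0, 1, 4, 9, 14, 20

Build the W/L table. Terminal = L. A non-terminal position is W if it has a move to some L; otherwise it is L.
n=0: no move → L
n=1: no move → L
n=2: W (go to 0, an L position)
n=3: W (go to 0, an L position)
n=4: L (options 2(W), 3(W) are all W)
n=5: W (go to 0, an L position)
n=6: W (go to 4, an L position)
n=7: W (go to 0, an L position)
n=8: W (go to 4, an L position)
n=9: L (options 6(W), 8(W) are all W)
n=10: W (go to 9, an L position)
n=11: W (go to 0, an L position)
n=12: W (go to 9, an L position)
n=13: W (go to 0, an L position)
n=14: L (options 7(W), 12(W), 13(W) are all W)
n=15: W (go to 14, an L position)
n=16: W (go to 14, an L position)
n=17: W (go to 0, an L position)
n=18: W (go to 9, an L position)
n=19: W (go to 0, an L position)
n=20: L (options 10(W), 15(W), 16(W), 18(W), 19(W) are all W)
n=21: W (go to 14, an L position)
n=22: W (go to 20, an L position)
Reading off the rows marked L gives the requested list; there are 6 such values of n.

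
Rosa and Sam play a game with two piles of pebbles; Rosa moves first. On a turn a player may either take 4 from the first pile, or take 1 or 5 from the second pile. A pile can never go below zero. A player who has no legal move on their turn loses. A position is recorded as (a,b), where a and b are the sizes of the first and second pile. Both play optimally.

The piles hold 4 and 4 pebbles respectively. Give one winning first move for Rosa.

Compute win/loss labels from the base case upward. A position with no move is L. Any other position is W if it can reach an L in one move, else L.
No move ever increases a pile, so every position that can arise here has a ≤ 4 and b ≤ 4; it is enough to label the cells with 0 ≤ a ≤ 4 and 0 ≤ b ≤ 4.
Every move lowers a or b (never raises either), so fill the grid row by row in increasing a, and left to right within a row: each cell's successors are then already labelled.
      b=0  b=1  b=2  b=3  b=4
a=0:    L    W    L    W    L
a=1:    L    W    L    W    L
a=2:    L    W    L    W    L
a=3:    L    W    L    W    L
a=4:    W    L    W    L    W
Cells with no legal move (terminal, hence L): (0,0), (1,0), (2,0), (3,0).
The remaining L cells, each justified by listing all of its moves:
(0,2): L (sole option (0,1)(W) is W)
(0,4): L (sole option (0,3)(W) is W)
(1,2): L (sole option (1,1)(W) is W)
(1,4): L (sole option (1,3)(W) is W)
(2,2): L (sole option (2,1)(W) is W)
(2,4): L (sole option (2,3)(W) is W)
(3,2): L (sole option (3,1)(W) is W)
(3,4): L (sole option (3,3)(W) is W)
(4,1): L (options (0,1)(W), (4,0)(W) are all W)
(4,3): L (options (0,3)(W), (4,2)(W) are all W)
Every other cell has at least one move into one of the L cells above, so it is W.
From (4,4), the L positions reachable in one move are: (0,4), (4,3). Any move reaching one of these is winning.

Move to (0,4).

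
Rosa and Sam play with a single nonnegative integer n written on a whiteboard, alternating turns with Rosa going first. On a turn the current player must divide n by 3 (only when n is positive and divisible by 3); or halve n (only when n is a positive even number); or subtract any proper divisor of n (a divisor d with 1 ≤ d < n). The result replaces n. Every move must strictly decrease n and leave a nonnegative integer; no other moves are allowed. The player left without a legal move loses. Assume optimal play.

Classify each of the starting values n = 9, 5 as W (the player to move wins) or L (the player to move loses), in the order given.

Label each position W (a win for the player to move) or L (a loss). A position with no legal move is L; any other position is W exactly when some move reaches an L, and L when every move reaches a W.
n=0: no move → L
n=1: no move → L
n=2: W (go to 1, an L position)
n=3: W (go to 1, an L position)
n=4: L (options 2(W), 3(W) are all W)
n=5: W (go to 4, an L position)
n=6: W (go to 4, an L position)
n=7: L (sole option 6(W) is W)
n=8: W (go to 4, an L position)
n=9: L (options 3(W), 6(W), 8(W) are all W)

9: L, 5: W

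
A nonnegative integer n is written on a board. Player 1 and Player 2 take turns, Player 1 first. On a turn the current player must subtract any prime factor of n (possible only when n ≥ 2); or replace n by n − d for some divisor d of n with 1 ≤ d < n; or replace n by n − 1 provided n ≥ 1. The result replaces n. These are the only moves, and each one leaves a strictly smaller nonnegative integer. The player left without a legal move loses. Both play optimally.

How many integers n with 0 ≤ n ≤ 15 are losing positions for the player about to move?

4

Label each position W (a win for the player to move) or L (a loss). A position with no legal move is L; any other position is W exactly when some move reaches an L, and L when every move reaches a W.
n=0: no move → L
n=1: W (go to 0, an L position)
n=2: W (go to 0, an L position)
n=3: W (go to 0, an L position)
n=4: L (options 2(W), 3(W) are all W)
n=5: W (go to 0, an L position)
n=6: W (go to 4, an L position)
n=7: W (go to 0, an L position)
n=8: W (go to 4, an L position)
n=9: L (options 6(W), 8(W) are all W)
n=10: W (go to 9, an L position)
n=11: W (go to 0, an L position)
n=12: W (go to 9, an L position)
n=13: W (go to 0, an L position)
n=14: L (options 7(W), 12(W), 13(W) are all W)
n=15: W (go to 14, an L position)
L entries with 0 ≤ n ≤ 15: n = 0, 4, 9, 14; that makes 4.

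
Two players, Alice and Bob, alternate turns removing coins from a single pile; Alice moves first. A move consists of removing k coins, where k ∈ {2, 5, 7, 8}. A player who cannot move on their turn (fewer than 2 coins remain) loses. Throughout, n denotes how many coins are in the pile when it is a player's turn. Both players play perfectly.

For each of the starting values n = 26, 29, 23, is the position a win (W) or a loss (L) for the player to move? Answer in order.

26: W, 29: W, 23: L

Build the W/L table. Terminal = L. A non-terminal position is W if it has a move to some L; otherwise it is L.
n=0: no move → L
n=1: no move → L
n=2: →0(L), so W
n=3: →1(L), so W
n=4: →2(W) only, which is W, so L
n=5: →0(L), so W
n=6: →4(L), so W
n=7: →0(L), so W
n=8: →1(L), so W
n=9: →4(L), so W
n=10: →8(W), 5(W), 3(W), 2(W) — all W, so L
n=11: →4(L), so W
n=12: →10(L), so W
n=13: →11(W), 8(W), 6(W), 5(W) — all W, so L
n=14: →12(W), 9(W), 7(W), 6(W) — all W, so L
n=15: →13(L), so W
n=16: →14(L), so W
n=17: →10(L), so W
n=18: →13(L), so W
n=19: →14(L), so W
n=20: →13(L), so W
n=21: →14(L), so W
n=22: →14(L), so W
n=23: →21(W), 18(W), 16(W), 15(W) — all W, so L
n=24: →22(W), 19(W), 17(W), 16(W) — all W, so L
n=25: →23(L), so W
n=26: →24(L), so W
n=27: →25(W), 22(W), 20(W), 19(W) — all W, so L
n=28: →23(L), so W
n=29: →27(L), so W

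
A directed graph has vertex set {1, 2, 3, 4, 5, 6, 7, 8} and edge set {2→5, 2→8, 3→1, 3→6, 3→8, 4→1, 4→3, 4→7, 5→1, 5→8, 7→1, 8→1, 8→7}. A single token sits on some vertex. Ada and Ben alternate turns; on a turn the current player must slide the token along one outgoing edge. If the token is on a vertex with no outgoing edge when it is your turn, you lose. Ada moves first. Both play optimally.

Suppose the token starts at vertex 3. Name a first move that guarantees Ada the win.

Work bottom-up. With no move the player to move loses. Otherwise the position is W if at least one move leads to an L position for the opponent, and L if every move leads to a W.
Every edge goes from a vertex to one that appears earlier in the order 6, 1, 7, 8, 3, 5, 2, 4, so processing vertices in that order labels each vertex after all of its successors.
6: no outgoing edge → L
1: no outgoing edge → L
7: W (go to 1, an L position)
8: W (go to 1, an L position)
3: W (go to 1, an L position)
5: W (go to 1, an L position)
2: L (options 5(W), 8(W) are all W)
4: W (go to 1, an L position)
From 3, the L positions reachable in one move are: 1, 6. Any move reaching one of these is winning.

Move to 1.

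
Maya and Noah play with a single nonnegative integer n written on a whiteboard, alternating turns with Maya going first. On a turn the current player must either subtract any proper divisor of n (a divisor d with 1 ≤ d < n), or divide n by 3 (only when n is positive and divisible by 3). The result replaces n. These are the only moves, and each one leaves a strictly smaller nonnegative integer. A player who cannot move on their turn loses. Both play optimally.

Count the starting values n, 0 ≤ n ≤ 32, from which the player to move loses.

Use the standard recursion: the mover loses at a terminal position; elsewhere, the mover wins exactly when some move hands the opponent an L position.
n=0: no move → L
n=1: no move → L
n=2: can move to 1, which is L ⇒ W
n=3: can move to 1, which is L ⇒ W
n=4: moves to 2(W), 3(W); every one is W ⇒ L
n=5: can move to 4, which is L ⇒ W
n=6: can move to 4, which is L ⇒ W
n=7: the only move is to 6(W), a W ⇒ L
n=8: can move to 4, which is L ⇒ W
n=9: moves to 3(W), 6(W), 8(W); every one is W ⇒ L
n=10: can move to 9, which is L ⇒ W
n=11: the only move is to 10(W), a W ⇒ L
n=12: can move to 4, which is L ⇒ W
n=13: the only move is to 12(W), a W ⇒ L
n=14: can move to 7, which is L ⇒ W
n=15: moves to 5(W), 10(W), 12(W), 14(W); every one is W ⇒ L
n=16: can move to 15, which is L ⇒ W
n=17: the only move is to 16(W), a W ⇒ L
n=18: can move to 9, which is L ⇒ W
n=19: the only move is to 18(W), a W ⇒ L
n=20: can move to 15, which is L ⇒ W
n=21: can move to 7, which is L ⇒ W
n=22: can move to 11, which is L ⇒ W
n=23: the only move is to 22(W), a W ⇒ L
n=24: can move to 23, which is L ⇒ W
n=25: moves to 20(W), 24(W); every one is W ⇒ L
n=26: can move to 13, which is L ⇒ W
n=27: can move to 9, which is L ⇒ W
n=28: moves to 14(W), 21(W), 24(W), 26(W), 27(W); every one is W ⇒ L
n=29: can move to 28, which is L ⇒ W
n=30: can move to 15, which is L ⇒ W
n=31: the only move is to 30(W), a W ⇒ L
n=32: can move to 28, which is L ⇒ W
L entries with 0 ≤ n ≤ 32: n = 0, 1, 4, 7, 9, 11, 13, 15, 17, 19, 23, 25, 28, 31; that makes 14.

14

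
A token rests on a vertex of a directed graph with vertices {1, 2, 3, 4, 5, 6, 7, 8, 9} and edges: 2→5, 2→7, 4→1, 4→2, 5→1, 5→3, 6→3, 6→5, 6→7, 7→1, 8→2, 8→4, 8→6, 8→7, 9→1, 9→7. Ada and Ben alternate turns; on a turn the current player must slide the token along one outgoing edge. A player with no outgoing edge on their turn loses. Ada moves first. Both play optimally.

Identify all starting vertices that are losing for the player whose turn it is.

Work bottom-up. With no move the player to move loses. Otherwise the position is W if at least one move leads to an L position for the opponent, and L if every move leads to a W.
Every edge goes from a vertex to one that appears earlier in the order 1, 3, 5, 7, 6, 2, 4, 8, 9, so processing vertices in that order labels each vertex after all of its successors.
1: no outgoing edge → L
3: no outgoing edge → L
5: W (go to 3, an L position)
7: W (go to 1, an L position)
6: W (go to 3, an L position)
2: L (options 7(W), 5(W) are all W)
4: W (go to 2, an L position)
8: W (go to 2, an L position)
9: W (go to 1, an L position)
Reading off the rows marked L gives the requested list; there are 3 such vertices.

1, 2, 3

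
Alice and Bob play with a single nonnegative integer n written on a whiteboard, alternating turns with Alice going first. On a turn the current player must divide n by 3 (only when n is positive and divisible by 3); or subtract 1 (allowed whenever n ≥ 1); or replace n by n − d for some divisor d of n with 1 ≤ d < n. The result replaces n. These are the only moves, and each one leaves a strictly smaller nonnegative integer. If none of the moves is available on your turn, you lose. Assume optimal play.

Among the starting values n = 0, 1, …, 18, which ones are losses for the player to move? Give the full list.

Positions with no move are L. A position that does have a move is losing for the player to move precisely when every available move leads to a winning position for the opponent. Fill in the labels:
n=0: no move → L
n=1: reaches L-position 0 → W
n=2: only reaches 1(W), which is W → L
n=3: reaches L-position 2 → W
n=4: reaches L-position 2 → W
n=5: only reaches 4(W), which is W → L
n=6: reaches L-position 2 → W
n=7: only reaches 6(W), which is W → L
n=8: reaches L-position 7 → W
n=9: only reaches 3(W), 6(W), 8(W), all W → L
n=10: reaches L-position 5 → W
n=11: only reaches 10(W), which is W → L
n=12: reaches L-position 9 → W
n=13: only reaches 12(W), which is W → L
n=14: reaches L-position 7 → W
n=15: reaches L-position 5 → W
n=16: only reaches 8(W), 12(W), 14(W), 15(W), all W → L
n=17: reaches L-position 16 → W
n=18: reaches L-position 9 → W
The losing starting values of n are exactly the entries labelled L in this table (8 of them).

0, 2, 5, 7, 9, 11, 13, 16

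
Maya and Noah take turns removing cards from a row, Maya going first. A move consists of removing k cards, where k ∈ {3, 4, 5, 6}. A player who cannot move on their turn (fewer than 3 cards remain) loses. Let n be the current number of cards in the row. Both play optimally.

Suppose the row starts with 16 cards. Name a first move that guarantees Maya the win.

Work bottom-up. With no move the player to move loses. Otherwise the position is W if at least one move leads to an L position for the opponent, and L if every move leads to a W.
n=0: no move → L
n=1: no move → L
n=2: no move → L
n=3: →0(L), so W
n=4: →1(L), so W
n=5: →2(L), so W
n=6: →2(L), so W
n=7: →2(L), so W
n=8: →2(L), so W
n=9: →6(W), 5(W), 4(W), 3(W) — all W, so L
n=10: →7(W), 6(W), 5(W), 4(W) — all W, so L
n=11: →8(W), 7(W), 6(W), 5(W) — all W, so L
n=12: →9(L), so W
n=13: →10(L), so W
n=14: →11(L), so W
n=15: →11(L), so W
n=16: →11(L), so W
From 16, the L positions reachable in one move are: 11, 10. Any move reaching one of these is winning.

Remove 5, leaving 11.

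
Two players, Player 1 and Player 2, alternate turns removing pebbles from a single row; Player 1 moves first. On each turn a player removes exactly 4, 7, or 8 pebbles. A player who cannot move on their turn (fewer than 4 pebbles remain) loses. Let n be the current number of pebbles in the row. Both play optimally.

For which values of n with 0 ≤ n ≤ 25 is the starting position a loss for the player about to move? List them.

0, 1, 2, 3, 12, 13, 14, 15, 24, 25

Compute win/loss labels from the base case upward. A position with no move is L. Any other position is W if it can reach an L in one move, else L.
n=0: no move → L
n=1: no move → L
n=2: no move → L
n=3: no move → L
n=4: W (go to 0, an L position)
n=5: W (go to 1, an L position)
n=6: W (go to 2, an L position)
n=7: W (go to 3, an L position)
n=8: W (go to 1, an L position)
n=9: W (go to 2, an L position)
n=10: W (go to 3, an L position)
n=11: W (go to 3, an L position)
n=12: L (options 8(W), 5(W), 4(W) are all W)
n=13: L (options 9(W), 6(W), 5(W) are all W)
n=14: L (options 10(W), 7(W), 6(W) are all W)
n=15: L (options 11(W), 8(W), 7(W) are all W)
n=16: W (go to 12, an L position)
n=17: W (go to 13, an L position)
n=18: W (go to 14, an L position)
n=19: W (go to 15, an L position)
n=20: W (go to 13, an L position)
n=21: W (go to 14, an L position)
n=22: W (go to 15, an L position)
n=23: W (go to 15, an L position)
n=24: L (options 20(W), 17(W), 16(W) are all W)
n=25: L (options 21(W), 18(W), 17(W) are all W)
Reading off the rows marked L gives the requested list; there are 10 such values of n.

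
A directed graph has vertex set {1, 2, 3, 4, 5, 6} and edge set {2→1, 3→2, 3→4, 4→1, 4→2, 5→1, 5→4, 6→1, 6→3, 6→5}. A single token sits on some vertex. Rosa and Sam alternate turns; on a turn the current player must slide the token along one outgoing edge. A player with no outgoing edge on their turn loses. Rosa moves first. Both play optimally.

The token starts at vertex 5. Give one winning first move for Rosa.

Move to 1.

Use the standard recursion: the mover loses at a terminal position; elsewhere, the mover wins exactly when some move hands the opponent an L position.
Every edge goes from a vertex to one that appears earlier in the order 1, 2, 4, 5, 3, 6, so processing vertices in that order labels each vertex after all of its successors.
1: no outgoing edge → L
2: W (go to 1, an L position)
4: W (go to 1, an L position)
5: W (go to 1, an L position)
3: L (options 4(W), 2(W) are all W)
6: W (go to 3, an L position)
From 5, the L positions reachable in one move are: 1.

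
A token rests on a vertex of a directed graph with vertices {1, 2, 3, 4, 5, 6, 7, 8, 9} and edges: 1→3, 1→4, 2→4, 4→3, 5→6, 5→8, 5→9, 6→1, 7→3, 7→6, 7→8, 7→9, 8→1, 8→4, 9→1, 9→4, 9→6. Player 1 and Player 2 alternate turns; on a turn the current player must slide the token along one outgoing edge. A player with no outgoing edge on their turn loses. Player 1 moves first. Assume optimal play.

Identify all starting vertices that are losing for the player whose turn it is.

2, 3, 6, 8

Use the standard recursion: the mover loses at a terminal position; elsewhere, the mover wins exactly when some move hands the opponent an L position.
Every edge goes from a vertex to one that appears earlier in the order 3, 4, 1, 8, 2, 6, 9, 5, 7, so processing vertices in that order labels each vertex after all of its successors.
3: no outgoing edge → L
4: reaches L-position 3 → W
1: reaches L-position 3 → W
8: only reaches 1(W), 4(W), all W → L
2: only reaches 4(W), which is W → L
6: only reaches 1(W), which is W → L
9: reaches L-position 6 → W
5: reaches L-position 6 → W
7: reaches L-position 6 → W
Reading off the rows marked L gives the requested list; there are 4 such vertices.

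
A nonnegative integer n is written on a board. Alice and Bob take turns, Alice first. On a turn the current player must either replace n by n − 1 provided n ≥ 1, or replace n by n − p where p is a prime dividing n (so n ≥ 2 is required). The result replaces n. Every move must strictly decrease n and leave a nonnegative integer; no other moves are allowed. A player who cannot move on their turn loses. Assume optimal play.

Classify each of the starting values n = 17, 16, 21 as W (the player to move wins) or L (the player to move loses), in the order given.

17: W, 16: L, 21: W

Positions with no move are L. A position that does have a move is losing for the player to move precisely when every available move leads to a winning position for the opponent. Fill in the labels:
n=0: no move → L
n=1: →0(L), so W
n=2: →0(L), so W
n=3: →0(L), so W
n=4: →2(W), 3(W) — all W, so L
n=5: →0(L), so W
n=6: →4(L), so W
n=7: →0(L), so W
n=8: →6(W), 7(W) — all W, so L
n=9: →8(L), so W
n=10: →8(L), so W
n=11: →0(L), so W
n=12: →9(W), 10(W), 11(W) — all W, so L
n=13: →0(L), so W
n=14: →12(L), so W
n=15: →12(L), so W
n=16: →14(W), 15(W) — all W, so L
n=17: →0(L), so W
n=18: →16(L), so W
n=19: →0(L), so W
n=20: →15(W), 18(W), 19(W) — all W, so L
n=21: →20(L), so W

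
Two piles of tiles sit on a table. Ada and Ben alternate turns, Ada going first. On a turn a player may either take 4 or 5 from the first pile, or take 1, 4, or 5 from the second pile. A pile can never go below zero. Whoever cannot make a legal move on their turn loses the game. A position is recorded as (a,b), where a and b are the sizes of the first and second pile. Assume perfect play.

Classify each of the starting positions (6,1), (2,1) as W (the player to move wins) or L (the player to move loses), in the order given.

Work bottom-up. With no move the player to move loses. Otherwise the position is W if at least one move leads to an L position for the opponent, and L if every move leads to a W.
No move ever increases a pile, so every position that can arise here has a ≤ 6 and b ≤ 1; it is enough to label the cells with 0 ≤ a ≤ 6 and 0 ≤ b ≤ 1.
Every move lowers a or b (never raises either), so fill the grid row by row in increasing a, and left to right within a row: each cell's successors are then already labelled.
      b=0  b=1
a=0:    L    W
a=1:    L    W
a=2:    L    W
a=3:    L    W
a=4:    W    L
a=5:    W    L
a=6:    W    L
Cells with no legal move (terminal, hence L): (0,0), (1,0), (2,0), (3,0).
The remaining L cells, each justified by listing all of its moves:
(4,1): only reaches (0,1)(W), (4,0)(W), all W → L
(5,1): only reaches (1,1)(W), (0,1)(W), (5,0)(W), all W → L
(6,1): only reaches (2,1)(W), (1,1)(W), (6,0)(W), all W → L
Every other cell has at least one move into one of the L cells above, so it is W.
(6,1): one of the L cells justified above, so L
(2,1): the move to (2,0) reaches an L cell, so W

(6,1): L, (2,1): W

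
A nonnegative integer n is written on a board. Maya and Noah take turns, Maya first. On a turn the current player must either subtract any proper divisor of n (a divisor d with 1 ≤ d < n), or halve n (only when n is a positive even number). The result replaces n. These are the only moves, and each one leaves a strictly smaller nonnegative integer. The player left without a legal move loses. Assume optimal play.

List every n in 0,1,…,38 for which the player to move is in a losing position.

Work bottom-up. With no move the player to move loses. Otherwise the position is W if at least one move leads to an L position for the opponent, and L if every move leads to a W.
n=0: no move → L
n=1: no move → L
n=2: can move to 1, which is L ⇒ W
n=3: the only move is to 2(W), a W ⇒ L
n=4: can move to 3, which is L ⇒ W
n=5: the only move is to 4(W), a W ⇒ L
n=6: can move to 3, which is L ⇒ W
n=7: the only move is to 6(W), a W ⇒ L
n=8: can move to 7, which is L ⇒ W
n=9: moves to 6(W), 8(W); every one is W ⇒ L
n=10: can move to 5, which is L ⇒ W
n=11: the only move is to 10(W), a W ⇒ L
n=12: can move to 9, which is L ⇒ W
n=13: the only move is to 12(W), a W ⇒ L
n=14: can move to 7, which is L ⇒ W
n=15: moves to 10(W), 12(W), 14(W); every one is W ⇒ L
n=16: can move to 15, which is L ⇒ W
n=17: the only move is to 16(W), a W ⇒ L
n=18: can move to 9, which is L ⇒ W
n=19: the only move is to 18(W), a W ⇒ L
n=20: can move to 15, which is L ⇒ W
n=21: moves to 14(W), 18(W), 20(W); every one is W ⇒ L
n=22: can move to 11, which is L ⇒ W
n=23: the only move is to 22(W), a W ⇒ L
n=24: can move to 21, which is L ⇒ W
n=25: moves to 20(W), 24(W); every one is W ⇒ L
n=26: can move to 13, which is L ⇒ W
n=27: moves to 18(W), 24(W), 26(W); every one is W ⇒ L
n=28: can move to 21, which is L ⇒ W
n=29: the only move is to 28(W), a W ⇒ L
n=30: can move to 15, which is L ⇒ W
n=31: the only move is to 30(W), a W ⇒ L
n=32: can move to 31, which is L ⇒ W
n=33: moves to 22(W), 30(W), 32(W); every one is W ⇒ L
n=34: can move to 17, which is L ⇒ W
n=35: moves to 28(W), 30(W), 34(W); every one is W ⇒ L
n=36: can move to 27, which is L ⇒ W
n=37: the only move is to 36(W), a W ⇒ L
n=38: can move to 19, which is L ⇒ W
Reading off the rows marked L gives the requested list; there are 20 such values of n.

0, 1, 3, 5, 7, 9, 11, 13, 15, 17, 19, 21, 23, 25, 27, 29, 31, 33, 35, 37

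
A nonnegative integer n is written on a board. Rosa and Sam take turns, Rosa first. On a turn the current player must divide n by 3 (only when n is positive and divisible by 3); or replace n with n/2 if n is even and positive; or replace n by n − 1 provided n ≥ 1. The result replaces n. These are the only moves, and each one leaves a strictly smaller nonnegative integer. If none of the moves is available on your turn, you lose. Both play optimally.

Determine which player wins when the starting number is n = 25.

Build the W/L table. Terminal = L. A non-terminal position is W if it has a move to some L; otherwise it is L.
n=0: no move → L
n=1: can move to 0, which is L ⇒ W
n=2: the only move is to 1(W), a W ⇒ L
n=3: can move to 2, which is L ⇒ W
n=4: can move to 2, which is L ⇒ W
n=5: the only move is to 4(W), a W ⇒ L
n=6: can move to 2, which is L ⇒ W
n=7: the only move is to 6(W), a W ⇒ L
n=8: can move to 7, which is L ⇒ W
n=9: moves to 3(W), 8(W); every one is W ⇒ L
n=10: can move to 5, which is L ⇒ W
n=11: the only move is to 10(W), a W ⇒ L
n=12: can move to 11, which is L ⇒ W
n=13: the only move is to 12(W), a W ⇒ L
n=14: can move to 7, which is L ⇒ W
n=15: can move to 5, which is L ⇒ W
n=16: moves to 8(W), 15(W); every one is W ⇒ L
n=17: can move to 16, which is L ⇒ W
n=18: can move to 9, which is L ⇒ W
n=19: the only move is to 18(W), a W ⇒ L
n=20: can move to 19, which is L ⇒ W
n=21: can move to 7, which is L ⇒ W
n=22: can move to 11, which is L ⇒ W
n=23: the only move is to 22(W), a W ⇒ L
n=24: can move to 23, which is L ⇒ W
n=25: the only move is to 24(W), a W ⇒ L
Every move from 25 reaches a W position, so the mover loses.

Sam wins.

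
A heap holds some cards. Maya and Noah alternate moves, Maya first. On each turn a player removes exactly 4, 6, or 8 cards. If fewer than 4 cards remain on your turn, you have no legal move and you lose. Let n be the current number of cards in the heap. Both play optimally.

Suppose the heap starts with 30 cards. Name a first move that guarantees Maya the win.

Remove 4, leaving 26.

Label each position W (a win for the player to move) or L (a loss). A position with no legal move is L; any other position is W exactly when some move reaches an L, and L when every move reaches a W.
n=0: no move → L
n=1: no move → L
n=2: no move → L
n=3: no move → L
n=4: W (go to 0, an L position)
n=5: W (go to 1, an L position)
n=6: W (go to 2, an L position)
n=7: W (go to 3, an L position)
n=8: W (go to 2, an L position)
n=9: W (go to 3, an L position)
n=10: W (go to 2, an L position)
n=11: W (go to 3, an L position)
n=12: L (options 8(W), 6(W), 4(W) are all W)
n=13: L (options 9(W), 7(W), 5(W) are all W)
n=14: L (options 10(W), 8(W), 6(W) are all W)
n=15: L (options 11(W), 9(W), 7(W) are all W)
n=16: W (go to 12, an L position)
n=17: W (go to 13, an L position)
n=18: W (go to 14, an L position)
n=19: W (go to 15, an L position)
n=20: W (go to 14, an L position)
n=21: W (go to 15, an L position)
n=22: W (go to 14, an L position)
n=23: W (go to 15, an L position)
n=24: L (options 20(W), 18(W), 16(W) are all W)
n=25: L (options 21(W), 19(W), 17(W) are all W)
n=26: L (options 22(W), 20(W), 18(W) are all W)
n=27: L (options 23(W), 21(W), 19(W) are all W)
n=28: W (go to 24, an L position)
n=29: W (go to 25, an L position)
n=30: W (go to 26, an L position)
From 30, the L positions reachable in one move are: 26, 24. Any move reaching one of these is winning.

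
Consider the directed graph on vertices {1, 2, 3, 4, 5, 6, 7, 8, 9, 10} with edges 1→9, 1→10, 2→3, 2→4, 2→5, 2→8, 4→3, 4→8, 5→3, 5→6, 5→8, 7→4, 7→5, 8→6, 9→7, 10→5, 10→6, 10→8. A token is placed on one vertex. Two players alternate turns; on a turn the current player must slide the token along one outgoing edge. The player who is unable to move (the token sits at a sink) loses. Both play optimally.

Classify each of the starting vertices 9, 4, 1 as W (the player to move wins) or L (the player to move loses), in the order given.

9: W, 4: W, 1: L

Label each position W (a win for the player to move) or L (a loss). A position with no legal move is L; any other position is W exactly when some move reaches an L, and L when every move reaches a W.
Every edge goes from a vertex to one that appears earlier in the order 6, 3, 8, 5, 10, 4, 7, 2, 9, 1, so processing vertices in that order labels each vertex after all of its successors.
6: no outgoing edge → L
3: no outgoing edge → L
8: W (go to 6, an L position)
5: W (go to 3, an L position)
10: W (go to 6, an L position)
4: W (go to 3, an L position)
7: L (options 4(W), 5(W) are all W)
2: W (go to 3, an L position)
9: W (go to 7, an L position)
1: L (options 9(W), 10(W) are all W)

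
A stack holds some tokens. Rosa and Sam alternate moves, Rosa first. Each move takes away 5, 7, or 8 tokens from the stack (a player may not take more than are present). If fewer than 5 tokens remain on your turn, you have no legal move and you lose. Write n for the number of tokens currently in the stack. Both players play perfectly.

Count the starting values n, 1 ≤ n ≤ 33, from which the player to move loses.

Use the standard recursion: the mover loses at a terminal position; elsewhere, the mover wins exactly when some move hands the opponent an L position.
n=0: no move → L
n=1: no move → L
n=2: no move → L
n=3: no move → L
n=4: no move → L
n=5: →0(L), so W
n=6: →1(L), so W
n=7: →2(L), so W
n=8: →3(L), so W
n=9: →4(L), so W
n=10: →3(L), so W
n=11: →4(L), so W
n=12: →4(L), so W
n=13: →8(W), 6(W), 5(W) — all W, so L
n=14: →9(W), 7(W), 6(W) — all W, so L
n=15: →10(W), 8(W), 7(W) — all W, so L
n=16: →11(W), 9(W), 8(W) — all W, so L
n=17: →12(W), 10(W), 9(W) — all W, so L
n=18: →13(L), so W
n=19: →14(L), so W
n=20: →15(L), so W
n=21: →16(L), so W
n=22: →17(L), so W
n=23: →16(L), so W
n=24: →17(L), so W
n=25: →17(L), so W
n=26: →21(W), 19(W), 18(W) — all W, so L
n=27: →22(W), 20(W), 19(W) — all W, so L
n=28: →23(W), 21(W), 20(W) — all W, so L
n=29: →24(W), 22(W), 21(W) — all W, so L
n=30: →25(W), 23(W), 22(W) — all W, so L
n=31: →26(L), so W
n=32: →27(L), so W
n=33: →28(L), so W
L entries with 1 ≤ n ≤ 33 (n=0 is outside the asked range and is not counted): n = 1, 2, 3, 4, 13, 14, 15, 16, 17, 26, 27, 28, 29, 30; that makes 14.

14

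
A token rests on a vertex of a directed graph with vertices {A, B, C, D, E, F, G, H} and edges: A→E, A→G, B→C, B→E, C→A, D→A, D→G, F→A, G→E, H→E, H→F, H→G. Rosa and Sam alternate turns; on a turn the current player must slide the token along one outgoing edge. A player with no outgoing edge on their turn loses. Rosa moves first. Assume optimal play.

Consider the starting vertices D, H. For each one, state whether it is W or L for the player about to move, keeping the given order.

D: L, H: W

Classify positions by backward induction: terminal positions (no move available) are L. From any other position, the mover wins iff some move reaches an L.
Every edge goes from a vertex to one that appears earlier in the order E, G, A, F, H, C, D, B, so processing vertices in that order labels each vertex after all of its successors.
E: no outgoing edge → L
G: can move to E, which is L ⇒ W
A: can move to E, which is L ⇒ W
F: the only move is to A(W), a W ⇒ L
H: can move to F, which is L ⇒ W
C: the only move is to A(W), a W ⇒ L
D: moves to A(W), G(W); every one is W ⇒ L
B: can move to C, which is L ⇒ W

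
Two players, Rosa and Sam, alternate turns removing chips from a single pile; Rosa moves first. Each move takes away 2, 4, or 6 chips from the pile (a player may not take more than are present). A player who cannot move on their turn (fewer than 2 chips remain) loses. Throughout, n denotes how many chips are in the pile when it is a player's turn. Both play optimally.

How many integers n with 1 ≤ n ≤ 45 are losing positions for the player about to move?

Label each position W (a win for the player to move) or L (a loss). A position with no legal move is L; any other position is W exactly when some move reaches an L, and L when every move reaches a W.
n=0: no move → L
n=1: no move → L
n=2: W (go to 0, an L position)
n=3: W (go to 1, an L position)
n=4: W (go to 0, an L position)
n=5: W (go to 1, an L position)
n=6: W (go to 0, an L position)
n=7: W (go to 1, an L position)
n=8: L (options 6(W), 4(W), 2(W) are all W)
n=9: L (options 7(W), 5(W), 3(W) are all W)
n=10: W (go to 8, an L position)
n=11: W (go to 9, an L position)
n=12: W (go to 8, an L position)
n=13: W (go to 9, an L position)
n=14: W (go to 8, an L position)
n=15: W (go to 9, an L position)
n=16: L (options 14(W), 12(W), 10(W) are all W)
n=17: L (options 15(W), 13(W), 11(W) are all W)
n=18: W (go to 16, an L position)
n=19: W (go to 17, an L position)
n=20: W (go to 16, an L position)
n=21: W (go to 17, an L position)
n=22: W (go to 16, an L position)
n=23: W (go to 17, an L position)
n=24: L (options 22(W), 20(W), 18(W) are all W)
n=25: L (options 23(W), 21(W), 19(W) are all W)
n=26: W (go to 24, an L position)
n=27: W (go to 25, an L position)
n=28: W (go to 24, an L position)
n=29: W (go to 25, an L position)
n=30: W (go to 24, an L position)
n=31: W (go to 25, an L position)
n=32: L (options 30(W), 28(W), 26(W) are all W)
n=33: L (options 31(W), 29(W), 27(W) are all W)
n=34: W (go to 32, an L position)
n=35: W (go to 33, an L position)
n=36: W (go to 32, an L position)
n=37: W (go to 33, an L position)
n=38: W (go to 32, an L position)
n=39: W (go to 33, an L position)
n=40: L (options 38(W), 36(W), 34(W) are all W)
n=41: L (options 39(W), 37(W), 35(W) are all W)
n=42: W (go to 40, an L position)
n=43: W (go to 41, an L position)
n=44: W (go to 40, an L position)
n=45: W (go to 41, an L position)
L entries with 1 ≤ n ≤ 45 (n=0 is outside the asked range and is not counted): n = 1, 8, 9, 16, 17, 24, 25, 32, 33, 40, 41; that makes 11.

11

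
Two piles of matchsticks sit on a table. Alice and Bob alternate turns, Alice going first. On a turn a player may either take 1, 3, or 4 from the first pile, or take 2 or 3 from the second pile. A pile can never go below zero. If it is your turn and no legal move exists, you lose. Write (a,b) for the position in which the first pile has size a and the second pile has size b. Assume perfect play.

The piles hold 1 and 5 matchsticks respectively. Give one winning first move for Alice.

Label each position W (a win for the player to move) or L (a loss). A position with no legal move is L; any other position is W exactly when some move reaches an L, and L when every move reaches a W.
No move ever increases a pile, so every position that can arise here has a ≤ 1 and b ≤ 5; it is enough to label the cells with 0 ≤ a ≤ 1 and 0 ≤ b ≤ 5.
Every move lowers a or b (never raises either), so fill the grid row by row in increasing a, and left to right within a row: each cell's successors are then already labelled.
      b=0  b=1  b=2  b=3  b=4  b=5
a=0:    L    L    W    W    W    L
a=1:    W    W    L    L    W    W
Cells with no legal move (terminal, hence L): (0,0), (0,1).
The remaining L cells, each justified by listing all of its moves:
(0,5): only reaches (0,3)(W), (0,2)(W), all W → L
(1,2): only reaches (0,2)(W), (1,0)(W), all W → L
(1,3): only reaches (0,3)(W), (1,1)(W), (1,0)(W), all W → L
Every other cell has at least one move into one of the L cells above, so it is W.
From (1,5), the L positions reachable in one move are: (0,5), (1,3), (1,2). Any move reaching one of these is winning.

Move to (0,5).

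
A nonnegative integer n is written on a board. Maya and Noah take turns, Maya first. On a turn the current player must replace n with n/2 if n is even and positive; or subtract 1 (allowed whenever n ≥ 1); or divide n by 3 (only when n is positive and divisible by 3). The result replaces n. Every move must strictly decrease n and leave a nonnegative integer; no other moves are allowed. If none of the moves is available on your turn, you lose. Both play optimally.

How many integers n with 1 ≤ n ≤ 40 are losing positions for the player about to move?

Label each position W (a win for the player to move) or L (a loss). A position with no legal move is L; any other position is W exactly when some move reaches an L, and L when every move reaches a W.
n=0: no move → L
n=1: →0(L), so W
n=2: →1(W) only, which is W, so L
n=3: →2(L), so W
n=4: →2(L), so W
n=5: →4(W) only, which is W, so L
n=6: →2(L), so W
n=7: →6(W) only, which is W, so L
n=8: →7(L), so W
n=9: →3(W), 8(W) — all W, so L
n=10: →5(L), so W
n=11: →10(W) only, which is W, so L
n=12: →11(L), so W
n=13: →12(W) only, which is W, so L
n=14: →7(L), so W
n=15: →5(L), so W
n=16: →8(W), 15(W) — all W, so L
n=17: →16(L), so W
n=18: →9(L), so W
n=19: →18(W) only, which is W, so L
n=20: →19(L), so W
n=21: →7(L), so W
n=22: →11(L), so W
n=23: →22(W) only, which is W, so L
n=24: →23(L), so W
n=25: →24(W) only, which is W, so L
n=26: →13(L), so W
n=27: →9(L), so W
n=28: →14(W), 27(W) — all W, so L
n=29: →28(L), so W
n=30: →10(W), 15(W), 29(W) — all W, so L
n=31: →30(L), so W
n=32: →16(L), so W
n=33: →11(L), so W
n=34: →17(W), 33(W) — all W, so L
n=35: →34(L), so W
n=36: →12(W), 18(W), 35(W) — all W, so L
n=37: →36(L), so W
n=38: →19(L), so W
n=39: →13(L), so W
n=40: →20(W), 39(W) — all W, so L
L entries with 1 ≤ n ≤ 40 (n=0 is outside the asked range and is not counted): n = 2, 5, 7, 9, 11, 13, 16, 19, 23, 25, 28, 30, 34, 36, 40; that makes 15.

15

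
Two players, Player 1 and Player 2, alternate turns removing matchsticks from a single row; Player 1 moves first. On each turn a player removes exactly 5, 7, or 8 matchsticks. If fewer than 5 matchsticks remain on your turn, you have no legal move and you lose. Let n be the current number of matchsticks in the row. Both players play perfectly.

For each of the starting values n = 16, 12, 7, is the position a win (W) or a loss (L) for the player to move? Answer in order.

16: L, 12: W, 7: W

Positions with no move are L. A position that does have a move is losing for the player to move precisely when every available move leads to a winning position for the opponent. Fill in the labels:
n=0: no move → L
n=1: no move → L
n=2: no move → L
n=3: no move → L
n=4: no move → L
n=5: reaches L-position 0 → W
n=6: reaches L-position 1 → W
n=7: reaches L-position 2 → W
n=8: reaches L-position 3 → W
n=9: reaches L-position 4 → W
n=10: reaches L-position 3 → W
n=11: reaches L-position 4 → W
n=12: reaches L-position 4 → W
n=13: only reaches 8(W), 6(W), 5(W), all W → L
n=14: only reaches 9(W), 7(W), 6(W), all W → L
n=15: only reaches 10(W), 8(W), 7(W), all W → L
n=16: only reaches 11(W), 9(W), 8(W), all W → L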